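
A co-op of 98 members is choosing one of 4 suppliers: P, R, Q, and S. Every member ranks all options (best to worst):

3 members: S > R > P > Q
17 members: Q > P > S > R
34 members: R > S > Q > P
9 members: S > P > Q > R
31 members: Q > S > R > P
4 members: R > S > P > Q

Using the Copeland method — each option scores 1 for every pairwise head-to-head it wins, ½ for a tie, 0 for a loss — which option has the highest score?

P: loses to R, Q, and S → score 0.
R: beats P; loses to Q and S → score 1.
Q: beats P and R; loses to S → score 2.
S: beats P, R, and Q → score 3.
S has the best pairwise record.

S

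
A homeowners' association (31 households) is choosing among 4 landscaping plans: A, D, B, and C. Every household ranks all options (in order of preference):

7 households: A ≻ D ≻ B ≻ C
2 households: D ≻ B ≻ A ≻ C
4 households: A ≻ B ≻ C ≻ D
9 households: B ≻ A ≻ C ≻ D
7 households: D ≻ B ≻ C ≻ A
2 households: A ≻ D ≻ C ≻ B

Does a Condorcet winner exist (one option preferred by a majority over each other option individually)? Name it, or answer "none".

none

Checking pairwise contests:
B beats A 18–13.
A beats D 22–9.
D beats B 18–13.
A beats C 24–7.
Every option loses at least one head-to-head, so there is no Condorcet winner.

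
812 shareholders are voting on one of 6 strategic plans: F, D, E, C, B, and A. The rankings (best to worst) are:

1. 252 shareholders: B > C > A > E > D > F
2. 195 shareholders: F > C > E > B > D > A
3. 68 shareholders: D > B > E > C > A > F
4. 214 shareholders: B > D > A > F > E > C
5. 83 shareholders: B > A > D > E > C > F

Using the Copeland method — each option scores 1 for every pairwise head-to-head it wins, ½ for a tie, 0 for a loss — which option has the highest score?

F: beats E and C; loses to D, B, and A → score 2.
D: beats F and A; loses to E, C, and B → score 2.
E: beats D; loses to F, C, B, and A → score 1.
C: beats D, E, and A; loses to F and B → score 3.
B: beats F, D, E, C, and A → score 5.
A: beats F and E; loses to D, C, and B → score 2.
B has the best pairwise record.

B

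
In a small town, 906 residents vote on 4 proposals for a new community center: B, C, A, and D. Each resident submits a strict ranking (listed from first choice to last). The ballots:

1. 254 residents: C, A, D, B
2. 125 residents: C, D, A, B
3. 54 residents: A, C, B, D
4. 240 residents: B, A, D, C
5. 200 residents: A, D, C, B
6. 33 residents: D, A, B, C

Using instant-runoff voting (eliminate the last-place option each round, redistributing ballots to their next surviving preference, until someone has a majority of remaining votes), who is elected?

A

Round 1: B 240, C 379, A 254, D 33. Eliminate D.
Round 2: B 240, C 379, A 287. Eliminate B.
Round 3: C 379, A 527. A has a majority.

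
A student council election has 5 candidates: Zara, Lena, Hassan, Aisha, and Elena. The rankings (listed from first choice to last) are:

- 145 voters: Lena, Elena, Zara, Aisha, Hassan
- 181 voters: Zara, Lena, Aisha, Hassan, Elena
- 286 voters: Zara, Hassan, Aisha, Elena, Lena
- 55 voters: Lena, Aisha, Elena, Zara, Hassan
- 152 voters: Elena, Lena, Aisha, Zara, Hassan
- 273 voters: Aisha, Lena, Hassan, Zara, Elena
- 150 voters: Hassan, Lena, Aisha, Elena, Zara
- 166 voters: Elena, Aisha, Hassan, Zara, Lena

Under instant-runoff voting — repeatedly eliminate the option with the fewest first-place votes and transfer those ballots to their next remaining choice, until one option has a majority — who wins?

Round 1: Zara 467, Lena 200, Hassan 150, Aisha 273, Elena 318. Eliminate Hassan.
Round 2: Zara 467, Lena 350, Aisha 273, Elena 318. Eliminate Aisha.
Round 3: Zara 467, Lena 623, Elena 318. Eliminate Elena.
Round 4: Zara 633, Lena 775. Lena has a majority.

Lena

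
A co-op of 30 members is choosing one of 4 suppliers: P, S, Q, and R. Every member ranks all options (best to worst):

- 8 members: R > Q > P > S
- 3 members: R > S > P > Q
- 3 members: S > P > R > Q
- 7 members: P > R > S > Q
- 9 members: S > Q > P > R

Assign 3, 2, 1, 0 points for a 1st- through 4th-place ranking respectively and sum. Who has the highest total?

R

P: 8·1 + 3·1 + 3·2 + 7·3 + 9·1 = 47
S: 8·0 + 3·2 + 3·3 + 7·1 + 9·3 = 49
Q: 8·2 + 3·0 + 3·0 + 7·0 + 9·2 = 34
R: 8·3 + 3·3 + 3·1 + 7·2 + 9·0 = 50
R has the highest Borda score (50).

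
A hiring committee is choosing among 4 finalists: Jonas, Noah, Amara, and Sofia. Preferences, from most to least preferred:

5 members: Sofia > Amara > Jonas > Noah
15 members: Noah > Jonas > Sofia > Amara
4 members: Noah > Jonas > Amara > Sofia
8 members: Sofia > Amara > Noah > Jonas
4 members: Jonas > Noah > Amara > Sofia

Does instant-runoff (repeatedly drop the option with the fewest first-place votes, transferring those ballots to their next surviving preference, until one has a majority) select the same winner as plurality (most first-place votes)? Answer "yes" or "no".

Instant-runoff — R1 Jonas 4, Noah 19, Amara 0, Sofia 13 (Noah winner). Winner: Noah.
Plurality — first-place votes: Jonas 4, Noah 19, Amara 0, Sofia 13. Winner: Noah.
The two methods agree.

yes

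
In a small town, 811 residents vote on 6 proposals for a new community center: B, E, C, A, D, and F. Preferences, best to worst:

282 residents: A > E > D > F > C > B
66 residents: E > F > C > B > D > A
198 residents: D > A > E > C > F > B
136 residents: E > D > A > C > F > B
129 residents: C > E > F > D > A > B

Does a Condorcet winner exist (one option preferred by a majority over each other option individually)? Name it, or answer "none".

Checking pairwise contests:
E beats B 811–0.
A beats E 480–331.
E beats C 682–129.
D beats A 529–282.
E beats D 613–198.
E beats F 811–0.
Every option loses at least one head-to-head, so there is no Condorcet winner.

none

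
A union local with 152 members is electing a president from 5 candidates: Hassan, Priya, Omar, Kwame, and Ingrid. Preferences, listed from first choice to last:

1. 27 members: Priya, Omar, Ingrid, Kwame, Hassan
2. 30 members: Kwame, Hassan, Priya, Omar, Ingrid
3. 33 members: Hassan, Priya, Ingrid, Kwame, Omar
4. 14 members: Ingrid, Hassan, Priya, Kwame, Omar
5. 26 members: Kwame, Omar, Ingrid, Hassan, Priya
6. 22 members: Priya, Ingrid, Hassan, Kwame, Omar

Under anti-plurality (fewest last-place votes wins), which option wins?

Kwame

Last-place votes: Hassan 27, Priya 26, Omar 69, Kwame 0, Ingrid 30.
Kwame is ranked last by the fewest voters, so Kwame wins.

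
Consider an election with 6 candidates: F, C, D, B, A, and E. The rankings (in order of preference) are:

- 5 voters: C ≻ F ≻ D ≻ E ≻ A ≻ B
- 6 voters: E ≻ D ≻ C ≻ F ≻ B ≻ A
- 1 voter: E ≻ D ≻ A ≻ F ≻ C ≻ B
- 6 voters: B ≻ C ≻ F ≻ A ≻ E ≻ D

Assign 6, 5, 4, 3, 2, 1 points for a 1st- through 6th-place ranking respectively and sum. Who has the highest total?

F: 5·5 + 6·3 + 1·3 + 6·4 = 70
C: 5·6 + 6·4 + 1·2 + 6·5 = 86
D: 5·4 + 6·5 + 1·5 + 6·1 = 61
B: 5·1 + 6·2 + 1·1 + 6·6 = 54
A: 5·2 + 6·1 + 1·4 + 6·3 = 38
E: 5·3 + 6·6 + 1·6 + 6·2 = 69
C has the highest Borda score (86).

C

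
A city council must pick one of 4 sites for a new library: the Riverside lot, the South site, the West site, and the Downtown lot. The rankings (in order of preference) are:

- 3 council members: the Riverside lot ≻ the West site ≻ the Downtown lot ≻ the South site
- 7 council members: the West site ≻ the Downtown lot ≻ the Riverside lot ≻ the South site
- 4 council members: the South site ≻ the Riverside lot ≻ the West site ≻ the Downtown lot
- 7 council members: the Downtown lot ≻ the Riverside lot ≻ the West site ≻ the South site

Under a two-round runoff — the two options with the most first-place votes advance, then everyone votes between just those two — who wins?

Round 1 first-place votes: the Riverside lot 3, the South site 4, the West site 7, the Downtown lot 7.
the Downtown lot and the West site advance.
Runoff: the Downtown lot is preferred to the West site by 7 voters; the West site by 14.
the West site wins the runoff.

the West site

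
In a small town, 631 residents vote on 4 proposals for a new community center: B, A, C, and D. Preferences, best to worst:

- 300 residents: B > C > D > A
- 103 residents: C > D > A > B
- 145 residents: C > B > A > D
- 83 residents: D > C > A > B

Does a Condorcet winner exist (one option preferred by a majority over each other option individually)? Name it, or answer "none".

C vs B: 331–300 for C.
C vs A: 631–0 for C.
C vs D: 548–83 for C.
C beats every other option head-to-head.

C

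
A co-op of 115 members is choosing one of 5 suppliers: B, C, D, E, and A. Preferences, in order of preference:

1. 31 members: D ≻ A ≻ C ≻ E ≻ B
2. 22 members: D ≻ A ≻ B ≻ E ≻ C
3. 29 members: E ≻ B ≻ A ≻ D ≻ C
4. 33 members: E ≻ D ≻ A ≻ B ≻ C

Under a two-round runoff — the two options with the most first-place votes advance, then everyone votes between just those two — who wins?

Round 1 first-place votes: B 0, C 0, D 53, E 62, A 0.
E and D advance.
Runoff: E is preferred to D by 62 voters; D by 53.
E wins the runoff.

E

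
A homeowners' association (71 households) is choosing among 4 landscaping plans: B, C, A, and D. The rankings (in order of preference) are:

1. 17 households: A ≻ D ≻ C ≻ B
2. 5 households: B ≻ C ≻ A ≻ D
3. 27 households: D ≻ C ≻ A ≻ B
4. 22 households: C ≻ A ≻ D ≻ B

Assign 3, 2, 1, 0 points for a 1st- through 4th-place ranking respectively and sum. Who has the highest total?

B: 17·0 + 5·3 + 27·0 + 22·0 = 15
C: 17·1 + 5·2 + 27·2 + 22·3 = 147
A: 17·3 + 5·1 + 27·1 + 22·2 = 127
D: 17·2 + 5·0 + 27·3 + 22·1 = 137
C has the highest Borda score (147).

C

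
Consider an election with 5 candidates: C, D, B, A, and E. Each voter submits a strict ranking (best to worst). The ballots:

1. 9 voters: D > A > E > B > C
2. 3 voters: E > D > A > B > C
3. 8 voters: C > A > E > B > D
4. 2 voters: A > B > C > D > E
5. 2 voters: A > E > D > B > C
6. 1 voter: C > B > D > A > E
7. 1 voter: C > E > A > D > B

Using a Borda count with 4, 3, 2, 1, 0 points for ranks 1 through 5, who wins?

C: 9·0 + 3·0 + 8·4 + 2·2 + 2·0 + 1·4 + 1·4 = 44
D: 9·4 + 3·3 + 8·0 + 2·1 + 2·2 + 1·2 + 1·1 = 54
B: 9·1 + 3·1 + 8·1 + 2·3 + 2·1 + 1·3 + 1·0 = 31
A: 9·3 + 3·2 + 8·3 + 2·4 + 2·4 + 1·1 + 1·2 = 76
E: 9·2 + 3·4 + 8·2 + 2·0 + 2·3 + 1·0 + 1·3 = 55
A has the highest Borda score (76).

A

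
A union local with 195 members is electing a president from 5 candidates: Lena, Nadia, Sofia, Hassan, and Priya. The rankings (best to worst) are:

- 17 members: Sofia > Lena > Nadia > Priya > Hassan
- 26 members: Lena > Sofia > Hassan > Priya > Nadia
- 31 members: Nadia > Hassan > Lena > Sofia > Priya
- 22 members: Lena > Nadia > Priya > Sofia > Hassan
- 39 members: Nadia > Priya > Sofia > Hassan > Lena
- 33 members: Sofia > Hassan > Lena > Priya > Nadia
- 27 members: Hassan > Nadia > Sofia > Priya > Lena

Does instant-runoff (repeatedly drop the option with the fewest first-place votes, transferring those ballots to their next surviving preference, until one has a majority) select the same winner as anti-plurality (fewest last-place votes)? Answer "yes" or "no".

no

Instant-runoff — R1 Lena 48, Nadia 70, Sofia 50, Hassan 27, Priya 0 (Priya out); R2 Lena 48, Nadia 70, Sofia 50, Hassan 27 (Hassan out); R3 Lena 48, Nadia 97, Sofia 50 (Lena out); R4 Nadia 119, Sofia 76 (Nadia winner). Winner: Nadia.
Anti-plurality — last-place votes: Lena 66, Nadia 59, Sofia 0, Hassan 39, Priya 31. Winner: Sofia.
The two methods disagree.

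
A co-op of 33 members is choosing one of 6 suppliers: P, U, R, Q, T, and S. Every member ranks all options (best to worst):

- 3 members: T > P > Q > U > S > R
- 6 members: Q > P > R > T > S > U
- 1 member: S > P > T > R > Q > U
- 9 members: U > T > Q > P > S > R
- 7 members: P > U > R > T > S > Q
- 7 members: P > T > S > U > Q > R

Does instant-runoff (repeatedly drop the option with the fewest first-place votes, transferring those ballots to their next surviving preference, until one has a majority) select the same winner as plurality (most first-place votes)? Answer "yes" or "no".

yes

Instant-runoff — R1 P 14, U 9, R 0, Q 6, T 3, S 1 (R out); R2 P 14, U 9, Q 6, T 3, S 1 (S out); R3 P 15, U 9, Q 6, T 3 (T out); R4 P 18, U 9, Q 6 (P winner). Winner: P.
Plurality — first-place votes: P 14, U 9, R 0, Q 6, T 3, S 1. Winner: P.
The two methods agree.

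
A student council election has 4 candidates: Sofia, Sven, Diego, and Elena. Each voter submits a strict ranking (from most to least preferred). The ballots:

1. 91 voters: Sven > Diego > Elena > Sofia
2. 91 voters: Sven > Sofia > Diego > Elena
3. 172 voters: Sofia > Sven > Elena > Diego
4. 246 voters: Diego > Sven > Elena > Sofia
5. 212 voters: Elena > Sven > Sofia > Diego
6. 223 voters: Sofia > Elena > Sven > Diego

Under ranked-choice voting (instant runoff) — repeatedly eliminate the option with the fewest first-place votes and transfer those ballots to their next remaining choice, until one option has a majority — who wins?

Sofia

Round 1: Sofia 395, Sven 182, Diego 246, Elena 212. Eliminate Sven.
Round 2: Sofia 486, Diego 337, Elena 212. Eliminate Elena.
Round 3: Sofia 698, Diego 337. Sofia has a majority.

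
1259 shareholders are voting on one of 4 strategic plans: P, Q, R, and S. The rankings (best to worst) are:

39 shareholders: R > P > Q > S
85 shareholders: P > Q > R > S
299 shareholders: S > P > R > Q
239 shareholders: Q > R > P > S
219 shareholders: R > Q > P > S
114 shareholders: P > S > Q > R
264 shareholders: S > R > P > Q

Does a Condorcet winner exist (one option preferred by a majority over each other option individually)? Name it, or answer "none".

Checking pairwise contests:
R beats P 761–498.
P beats Q 801–458.
S beats R 677–582.
P beats S 696–563.
Every option loses at least one head-to-head, so there is no Condorcet winner.

none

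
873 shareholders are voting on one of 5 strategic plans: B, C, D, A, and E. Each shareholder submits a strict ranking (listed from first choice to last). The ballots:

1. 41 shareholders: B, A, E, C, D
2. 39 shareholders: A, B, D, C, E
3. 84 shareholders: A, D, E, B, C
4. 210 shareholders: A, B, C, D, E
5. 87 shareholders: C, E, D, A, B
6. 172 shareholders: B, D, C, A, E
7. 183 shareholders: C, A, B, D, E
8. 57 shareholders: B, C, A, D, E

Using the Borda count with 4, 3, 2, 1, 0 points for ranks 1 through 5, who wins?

A

B: 41·4 + 39·3 + 84·1 + 210·3 + 87·0 + 172·4 + 183·2 + 57·4 = 2277
C: 41·1 + 39·1 + 84·0 + 210·2 + 87·4 + 172·2 + 183·4 + 57·3 = 2095
D: 41·0 + 39·2 + 84·3 + 210·1 + 87·2 + 172·3 + 183·1 + 57·1 = 1470
A: 41·3 + 39·4 + 84·4 + 210·4 + 87·1 + 172·1 + 183·3 + 57·2 = 2377
E: 41·2 + 39·0 + 84·2 + 210·0 + 87·3 + 172·0 + 183·0 + 57·0 = 511
A has the highest Borda score (2377).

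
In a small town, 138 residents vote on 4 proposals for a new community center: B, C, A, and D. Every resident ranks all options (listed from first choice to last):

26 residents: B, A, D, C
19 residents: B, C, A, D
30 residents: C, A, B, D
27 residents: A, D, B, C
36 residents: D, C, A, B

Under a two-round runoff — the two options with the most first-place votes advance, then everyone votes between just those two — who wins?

Round 1 first-place votes: B 45, C 30, A 27, D 36.
B and D advance.
Runoff: B is preferred to D by 75 voters; D by 63.
B wins the runoff.

B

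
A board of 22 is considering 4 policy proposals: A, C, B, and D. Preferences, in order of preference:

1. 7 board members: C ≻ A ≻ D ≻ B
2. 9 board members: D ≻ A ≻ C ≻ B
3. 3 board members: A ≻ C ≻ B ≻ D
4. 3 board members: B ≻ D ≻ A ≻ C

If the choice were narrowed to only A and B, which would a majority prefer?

Voters preferring A to B: 19; preferring B to A: 3.
A wins the head-to-head.

A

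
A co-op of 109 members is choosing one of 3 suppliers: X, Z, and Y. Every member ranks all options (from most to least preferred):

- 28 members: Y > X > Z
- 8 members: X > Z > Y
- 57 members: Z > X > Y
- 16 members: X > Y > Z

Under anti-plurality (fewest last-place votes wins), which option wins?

Last-place votes: X 0, Z 44, Y 65.
X is ranked last by the fewest voters, so X wins.

X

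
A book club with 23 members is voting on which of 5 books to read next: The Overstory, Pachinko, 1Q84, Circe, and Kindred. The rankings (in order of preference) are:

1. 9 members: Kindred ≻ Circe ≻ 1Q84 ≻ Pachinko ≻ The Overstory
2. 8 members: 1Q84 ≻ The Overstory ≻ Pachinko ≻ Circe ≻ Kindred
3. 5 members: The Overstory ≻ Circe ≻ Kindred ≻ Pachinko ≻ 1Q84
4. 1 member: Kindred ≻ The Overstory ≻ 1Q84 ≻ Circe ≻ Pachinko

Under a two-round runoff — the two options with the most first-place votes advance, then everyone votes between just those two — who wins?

Round 1 first-place votes: The Overstory 5, Pachinko 0, 1Q84 8, Circe 0, Kindred 10.
Kindred and 1Q84 advance.
Runoff: Kindred is preferred to 1Q84 by 15 voters; 1Q84 by 8.
Kindred wins the runoff.

Kindred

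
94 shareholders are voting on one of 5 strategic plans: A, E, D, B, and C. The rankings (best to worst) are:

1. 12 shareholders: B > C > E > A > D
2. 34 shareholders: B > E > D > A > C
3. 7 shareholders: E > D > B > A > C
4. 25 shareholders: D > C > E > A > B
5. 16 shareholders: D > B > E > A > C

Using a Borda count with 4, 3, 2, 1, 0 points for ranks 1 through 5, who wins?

D

A: 12·1 + 34·1 + 7·1 + 25·1 + 16·1 = 94
E: 12·2 + 34·3 + 7·4 + 25·2 + 16·2 = 236
D: 12·0 + 34·2 + 7·3 + 25·4 + 16·4 = 253
B: 12·4 + 34·4 + 7·2 + 25·0 + 16·3 = 246
C: 12·3 + 34·0 + 7·0 + 25·3 + 16·0 = 111
D has the highest Borda score (253).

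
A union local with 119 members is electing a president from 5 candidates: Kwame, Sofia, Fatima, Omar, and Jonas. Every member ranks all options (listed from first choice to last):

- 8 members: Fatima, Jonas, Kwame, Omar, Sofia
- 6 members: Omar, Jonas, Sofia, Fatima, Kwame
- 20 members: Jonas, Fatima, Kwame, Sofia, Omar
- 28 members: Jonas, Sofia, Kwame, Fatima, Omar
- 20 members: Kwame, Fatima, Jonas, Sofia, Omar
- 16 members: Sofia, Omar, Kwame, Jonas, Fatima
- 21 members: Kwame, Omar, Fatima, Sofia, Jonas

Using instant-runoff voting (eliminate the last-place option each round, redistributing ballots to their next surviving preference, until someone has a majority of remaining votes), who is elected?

Round 1: Kwame 41, Sofia 16, Fatima 8, Omar 6, Jonas 48. Eliminate Omar.
Round 2: Kwame 41, Sofia 16, Fatima 8, Jonas 54. Eliminate Fatima.
Round 3: Kwame 41, Sofia 16, Jonas 62. Jonas has a majority.

Jonas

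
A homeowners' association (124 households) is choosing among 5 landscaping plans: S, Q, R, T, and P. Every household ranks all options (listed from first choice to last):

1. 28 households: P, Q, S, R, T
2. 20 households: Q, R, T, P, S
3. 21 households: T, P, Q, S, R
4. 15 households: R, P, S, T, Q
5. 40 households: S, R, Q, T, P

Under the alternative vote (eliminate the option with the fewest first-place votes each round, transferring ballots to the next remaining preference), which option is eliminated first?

Round 1: S 40, Q 20, R 15, T 21, P 28. Eliminate R.

R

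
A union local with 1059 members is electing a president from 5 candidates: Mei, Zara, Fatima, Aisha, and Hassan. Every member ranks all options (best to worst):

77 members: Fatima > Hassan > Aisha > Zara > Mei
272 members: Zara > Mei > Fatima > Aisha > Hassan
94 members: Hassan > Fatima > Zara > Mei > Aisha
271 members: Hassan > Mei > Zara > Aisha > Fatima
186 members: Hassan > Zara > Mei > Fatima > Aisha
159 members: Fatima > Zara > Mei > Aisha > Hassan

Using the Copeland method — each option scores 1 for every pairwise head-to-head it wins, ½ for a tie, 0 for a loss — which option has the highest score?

Mei: beats Fatima and Aisha; loses to Zara and Hassan → score 2.
Zara: beats Mei, Fatima, and Aisha; loses to Hassan → score 3.
Fatima: beats Aisha; loses to Mei, Zara, and Hassan → score 1.
Aisha: loses to Mei, Zara, Fatima, and Hassan → score 0.
Hassan: beats Mei, Zara, Fatima, and Aisha → score 4.
Hassan has the best pairwise record.

Hassan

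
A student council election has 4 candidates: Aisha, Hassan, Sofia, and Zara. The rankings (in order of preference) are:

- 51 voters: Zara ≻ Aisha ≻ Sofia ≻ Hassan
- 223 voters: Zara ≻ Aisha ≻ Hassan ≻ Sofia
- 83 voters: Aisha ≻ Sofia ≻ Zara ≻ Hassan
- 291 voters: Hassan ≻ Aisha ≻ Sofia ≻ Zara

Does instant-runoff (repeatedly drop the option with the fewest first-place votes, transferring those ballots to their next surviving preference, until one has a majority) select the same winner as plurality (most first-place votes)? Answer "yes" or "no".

no

Instant-runoff — R1 Aisha 83, Hassan 291, Sofia 0, Zara 274 (Sofia out); R2 Aisha 83, Hassan 291, Zara 274 (Aisha out); R3 Hassan 291, Zara 357 (Zara winner). Winner: Zara.
Plurality — first-place votes: Aisha 83, Hassan 291, Sofia 0, Zara 274. Winner: Hassan.
The two methods disagree.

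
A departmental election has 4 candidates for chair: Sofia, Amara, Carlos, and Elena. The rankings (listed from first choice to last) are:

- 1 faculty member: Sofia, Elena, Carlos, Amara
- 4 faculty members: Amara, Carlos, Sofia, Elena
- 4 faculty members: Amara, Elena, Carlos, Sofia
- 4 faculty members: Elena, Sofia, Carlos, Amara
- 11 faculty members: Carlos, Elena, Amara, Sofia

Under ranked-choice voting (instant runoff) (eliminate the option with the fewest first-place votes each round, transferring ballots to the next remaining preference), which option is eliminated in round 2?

Elena

Round 1: Sofia 1, Amara 8, Carlos 11, Elena 4. Eliminate Sofia.
Round 2: Amara 8, Carlos 11, Elena 5. Eliminate Elena.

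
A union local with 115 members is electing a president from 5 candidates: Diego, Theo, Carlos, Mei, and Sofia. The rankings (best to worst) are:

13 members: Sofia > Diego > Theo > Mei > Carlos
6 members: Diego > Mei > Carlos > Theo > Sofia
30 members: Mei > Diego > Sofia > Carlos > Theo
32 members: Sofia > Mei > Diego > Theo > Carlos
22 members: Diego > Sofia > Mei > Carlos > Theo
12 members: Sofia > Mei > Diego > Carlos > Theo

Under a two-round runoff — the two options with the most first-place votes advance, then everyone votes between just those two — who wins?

Sofia

Round 1 first-place votes: Diego 28, Theo 0, Carlos 0, Mei 30, Sofia 57.
Sofia and Mei advance.
Runoff: Sofia is preferred to Mei by 79 voters; Mei by 36.
Sofia wins the runoff.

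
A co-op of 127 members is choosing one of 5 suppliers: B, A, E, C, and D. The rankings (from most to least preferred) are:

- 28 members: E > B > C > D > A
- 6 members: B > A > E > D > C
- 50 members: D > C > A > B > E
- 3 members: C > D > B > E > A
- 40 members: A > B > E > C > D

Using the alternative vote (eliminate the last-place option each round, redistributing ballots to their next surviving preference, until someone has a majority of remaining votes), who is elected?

Round 1: B 6, A 40, E 28, C 3, D 50. Eliminate C.
Round 2: B 6, A 40, E 28, D 53. Eliminate B.
Round 3: A 46, E 28, D 53. Eliminate E.
Round 4: A 46, D 81. D has a majority.

D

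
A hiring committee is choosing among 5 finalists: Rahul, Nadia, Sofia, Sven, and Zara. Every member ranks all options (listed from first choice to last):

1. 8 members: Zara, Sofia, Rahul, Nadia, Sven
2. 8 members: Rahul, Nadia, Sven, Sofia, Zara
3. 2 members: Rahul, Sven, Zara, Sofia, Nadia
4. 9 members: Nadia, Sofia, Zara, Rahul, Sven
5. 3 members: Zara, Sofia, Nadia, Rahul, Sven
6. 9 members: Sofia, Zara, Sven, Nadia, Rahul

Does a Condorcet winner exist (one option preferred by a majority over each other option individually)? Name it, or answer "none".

Sofia

Sofia vs Rahul: 29–10 for Sofia.
Sofia vs Nadia: 22–17 for Sofia.
Sofia vs Sven: 29–10 for Sofia.
Sofia vs Zara: 26–13 for Sofia.
Sofia beats every other option head-to-head.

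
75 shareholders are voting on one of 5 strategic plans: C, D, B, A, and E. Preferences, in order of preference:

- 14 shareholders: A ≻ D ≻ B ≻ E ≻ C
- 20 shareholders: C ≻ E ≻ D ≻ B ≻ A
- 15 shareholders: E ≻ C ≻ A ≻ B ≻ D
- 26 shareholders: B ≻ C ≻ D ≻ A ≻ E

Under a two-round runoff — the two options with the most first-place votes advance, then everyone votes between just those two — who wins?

Round 1 first-place votes: C 20, D 0, B 26, A 14, E 15.
B and C advance.
Runoff: B is preferred to C by 40 voters; C by 35.
B wins the runoff.

B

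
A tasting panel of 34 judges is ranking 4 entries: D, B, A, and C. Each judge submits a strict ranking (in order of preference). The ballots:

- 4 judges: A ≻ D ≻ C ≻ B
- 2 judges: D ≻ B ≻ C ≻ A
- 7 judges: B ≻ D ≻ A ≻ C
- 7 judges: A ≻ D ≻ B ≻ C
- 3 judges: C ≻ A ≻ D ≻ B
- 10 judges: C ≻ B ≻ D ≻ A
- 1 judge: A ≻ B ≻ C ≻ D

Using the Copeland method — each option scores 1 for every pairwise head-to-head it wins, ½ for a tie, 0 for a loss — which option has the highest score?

D: beats A and C; loses to B → score 2.
B: beats D and A; ties C → score 2.5.
A: beats C; loses to D and B → score 1.
C: ties B; loses to D and A → score 0.5.
B has the best pairwise record.

B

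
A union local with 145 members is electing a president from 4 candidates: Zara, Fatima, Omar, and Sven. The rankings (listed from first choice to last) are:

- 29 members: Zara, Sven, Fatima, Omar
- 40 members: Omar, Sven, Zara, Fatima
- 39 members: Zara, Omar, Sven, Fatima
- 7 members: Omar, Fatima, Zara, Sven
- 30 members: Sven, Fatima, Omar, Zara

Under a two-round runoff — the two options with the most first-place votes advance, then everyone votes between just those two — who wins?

Omar

Round 1 first-place votes: Zara 68, Fatima 0, Omar 47, Sven 30.
Zara and Omar advance.
Runoff: Zara is preferred to Omar by 68 voters; Omar by 77.
Omar wins the runoff.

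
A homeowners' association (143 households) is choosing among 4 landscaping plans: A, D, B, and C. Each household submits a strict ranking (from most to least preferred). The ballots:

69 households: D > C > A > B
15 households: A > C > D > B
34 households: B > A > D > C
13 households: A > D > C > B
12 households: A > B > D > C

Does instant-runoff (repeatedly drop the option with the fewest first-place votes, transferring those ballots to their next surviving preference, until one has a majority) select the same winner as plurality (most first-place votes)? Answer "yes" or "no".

no

Instant-runoff — R1 A 40, D 69, B 34, C 0 (C out); R2 A 40, D 69, B 34 (B out); R3 A 74, D 69 (A winner). Winner: A.
Plurality — first-place votes: A 40, D 69, B 34, C 0. Winner: D.
The two methods disagree.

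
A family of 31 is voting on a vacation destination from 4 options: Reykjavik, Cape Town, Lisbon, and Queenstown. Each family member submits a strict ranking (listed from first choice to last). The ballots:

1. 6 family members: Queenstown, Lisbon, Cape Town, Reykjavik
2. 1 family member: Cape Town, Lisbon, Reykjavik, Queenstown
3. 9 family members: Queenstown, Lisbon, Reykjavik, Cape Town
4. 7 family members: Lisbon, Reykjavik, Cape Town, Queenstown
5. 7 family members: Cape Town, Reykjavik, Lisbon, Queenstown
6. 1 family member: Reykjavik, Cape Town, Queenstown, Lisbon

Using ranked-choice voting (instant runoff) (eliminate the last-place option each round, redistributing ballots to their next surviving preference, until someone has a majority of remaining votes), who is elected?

Cape Town

Round 1: Reykjavik 1, Cape Town 8, Lisbon 7, Queenstown 15. Eliminate Reykjavik.
Round 2: Cape Town 9, Lisbon 7, Queenstown 15. Eliminate Lisbon.
Round 3: Cape Town 16, Queenstown 15. Cape Town has a majority.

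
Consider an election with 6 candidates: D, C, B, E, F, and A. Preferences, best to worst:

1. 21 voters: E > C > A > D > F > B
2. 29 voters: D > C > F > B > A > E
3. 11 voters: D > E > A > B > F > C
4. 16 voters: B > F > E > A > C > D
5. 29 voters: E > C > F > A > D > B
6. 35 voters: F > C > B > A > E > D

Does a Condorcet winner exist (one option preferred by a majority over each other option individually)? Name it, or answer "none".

none

Checking pairwise contests:
C beats D 101–40.
E beats C 77–64.
D beats B 90–51.
B beats E 80–61.
C beats F 79–62.
C beats A 114–27.
Every option loses at least one head-to-head, so there is no Condorcet winner.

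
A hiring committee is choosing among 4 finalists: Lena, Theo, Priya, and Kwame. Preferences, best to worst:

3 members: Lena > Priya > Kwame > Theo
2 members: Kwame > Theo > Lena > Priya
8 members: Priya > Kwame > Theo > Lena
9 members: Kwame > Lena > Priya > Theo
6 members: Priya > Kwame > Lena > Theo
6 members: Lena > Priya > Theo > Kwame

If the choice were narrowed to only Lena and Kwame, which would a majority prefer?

Voters preferring Lena to Kwame: 9; preferring Kwame to Lena: 25.
Kwame wins the head-to-head.

Kwame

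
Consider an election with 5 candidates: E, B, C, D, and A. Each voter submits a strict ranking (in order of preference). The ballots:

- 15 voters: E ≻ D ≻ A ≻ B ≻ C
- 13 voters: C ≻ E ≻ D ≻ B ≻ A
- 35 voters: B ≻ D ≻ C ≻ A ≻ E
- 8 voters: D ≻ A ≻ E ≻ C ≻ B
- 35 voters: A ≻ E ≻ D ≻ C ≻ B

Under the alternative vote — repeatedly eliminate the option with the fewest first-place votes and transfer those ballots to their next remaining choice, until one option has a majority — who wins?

A

Round 1: E 15, B 35, C 13, D 8, A 35. Eliminate D.
Round 2: E 15, B 35, C 13, A 43. Eliminate C.
Round 3: E 28, B 35, A 43. Eliminate E.
Round 4: B 48, A 58. A has a majority.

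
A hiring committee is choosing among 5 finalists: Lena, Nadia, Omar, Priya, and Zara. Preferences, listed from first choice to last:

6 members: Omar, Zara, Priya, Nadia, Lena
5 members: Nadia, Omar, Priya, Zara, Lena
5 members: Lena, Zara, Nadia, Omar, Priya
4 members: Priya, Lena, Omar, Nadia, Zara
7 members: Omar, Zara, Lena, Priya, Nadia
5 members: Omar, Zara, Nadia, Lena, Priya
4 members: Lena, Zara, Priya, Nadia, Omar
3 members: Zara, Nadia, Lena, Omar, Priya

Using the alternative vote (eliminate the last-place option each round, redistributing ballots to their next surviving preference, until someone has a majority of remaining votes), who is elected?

Omar

Round 1: Lena 9, Nadia 5, Omar 18, Priya 4, Zara 3. Eliminate Zara.
Round 2: Lena 9, Nadia 8, Omar 18, Priya 4. Eliminate Priya.
Round 3: Lena 13, Nadia 8, Omar 18. Eliminate Nadia.
Round 4: Lena 16, Omar 23. Omar has a majority.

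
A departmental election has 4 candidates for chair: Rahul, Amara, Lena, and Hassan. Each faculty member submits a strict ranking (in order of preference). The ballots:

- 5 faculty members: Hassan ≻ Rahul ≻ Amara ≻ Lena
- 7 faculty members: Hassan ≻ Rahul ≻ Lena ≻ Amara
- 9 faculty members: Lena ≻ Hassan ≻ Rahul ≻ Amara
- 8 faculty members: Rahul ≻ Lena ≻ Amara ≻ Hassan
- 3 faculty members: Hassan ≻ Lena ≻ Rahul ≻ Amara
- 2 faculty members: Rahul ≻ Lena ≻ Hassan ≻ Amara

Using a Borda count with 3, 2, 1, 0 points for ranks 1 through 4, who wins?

Rahul

Rahul: 5·2 + 7·2 + 9·1 + 8·3 + 3·1 + 2·3 = 66
Amara: 5·1 + 7·0 + 9·0 + 8·1 + 3·0 + 2·0 = 13
Lena: 5·0 + 7·1 + 9·3 + 8·2 + 3·2 + 2·2 = 60
Hassan: 5·3 + 7·3 + 9·2 + 8·0 + 3·3 + 2·1 = 65
Rahul has the highest Borda score (66).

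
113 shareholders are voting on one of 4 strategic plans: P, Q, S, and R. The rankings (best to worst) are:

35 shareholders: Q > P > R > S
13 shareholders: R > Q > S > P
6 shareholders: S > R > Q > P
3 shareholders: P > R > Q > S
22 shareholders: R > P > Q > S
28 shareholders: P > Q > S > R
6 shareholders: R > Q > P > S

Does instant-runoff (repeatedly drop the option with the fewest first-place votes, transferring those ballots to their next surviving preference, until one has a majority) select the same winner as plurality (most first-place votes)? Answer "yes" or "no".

no

Instant-runoff — R1 P 31, Q 35, S 6, R 41 (S out); R2 P 31, Q 35, R 47 (P out); R3 Q 63, R 50 (Q winner). Winner: Q.
Plurality — first-place votes: P 31, Q 35, S 6, R 41. Winner: R.
The two methods disagree.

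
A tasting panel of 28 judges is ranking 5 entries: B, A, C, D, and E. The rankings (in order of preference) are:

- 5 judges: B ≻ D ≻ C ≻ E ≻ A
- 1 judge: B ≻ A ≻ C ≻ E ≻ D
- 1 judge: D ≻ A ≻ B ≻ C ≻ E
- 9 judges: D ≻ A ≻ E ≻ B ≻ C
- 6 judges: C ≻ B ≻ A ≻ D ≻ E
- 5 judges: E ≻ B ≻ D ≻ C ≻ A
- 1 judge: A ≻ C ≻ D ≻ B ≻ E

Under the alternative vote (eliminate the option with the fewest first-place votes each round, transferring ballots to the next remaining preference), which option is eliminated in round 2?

E

Round 1: B 6, A 1, C 6, D 10, E 5. Eliminate A.
Round 2: B 6, C 7, D 10, E 5. Eliminate E.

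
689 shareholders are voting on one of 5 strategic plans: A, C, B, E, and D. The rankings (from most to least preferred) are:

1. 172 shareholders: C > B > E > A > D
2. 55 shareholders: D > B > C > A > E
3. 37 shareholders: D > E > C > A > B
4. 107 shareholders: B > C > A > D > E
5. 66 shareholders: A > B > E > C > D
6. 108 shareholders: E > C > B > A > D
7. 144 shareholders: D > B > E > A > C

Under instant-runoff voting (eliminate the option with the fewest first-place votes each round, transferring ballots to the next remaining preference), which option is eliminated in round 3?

B

Round 1: A 66, C 172, B 107, E 108, D 236. Eliminate A.
Round 2: C 172, B 173, E 108, D 236. Eliminate E.
Round 3: C 280, B 173, D 236. Eliminate B.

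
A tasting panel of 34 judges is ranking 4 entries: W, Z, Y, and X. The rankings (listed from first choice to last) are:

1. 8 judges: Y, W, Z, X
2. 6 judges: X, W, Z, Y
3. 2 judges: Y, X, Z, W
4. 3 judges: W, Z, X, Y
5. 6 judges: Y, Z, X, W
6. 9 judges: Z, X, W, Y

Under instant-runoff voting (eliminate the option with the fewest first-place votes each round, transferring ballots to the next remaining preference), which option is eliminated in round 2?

Round 1: W 3, Z 9, Y 16, X 6. Eliminate W.
Round 2: Z 12, Y 16, X 6. Eliminate X.

X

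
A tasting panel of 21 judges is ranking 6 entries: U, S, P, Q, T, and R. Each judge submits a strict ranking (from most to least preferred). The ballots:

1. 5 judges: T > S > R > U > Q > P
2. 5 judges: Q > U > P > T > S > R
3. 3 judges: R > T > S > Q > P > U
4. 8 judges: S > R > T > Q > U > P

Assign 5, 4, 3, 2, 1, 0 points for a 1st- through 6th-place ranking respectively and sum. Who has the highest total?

S

U: 5·2 + 5·4 + 3·0 + 8·1 = 38
S: 5·4 + 5·1 + 3·3 + 8·5 = 74
P: 5·0 + 5·3 + 3·1 + 8·0 = 18
Q: 5·1 + 5·5 + 3·2 + 8·2 = 52
T: 5·5 + 5·2 + 3·4 + 8·3 = 71
R: 5·3 + 5·0 + 3·5 + 8·4 = 62
S has the highest Borda score (74).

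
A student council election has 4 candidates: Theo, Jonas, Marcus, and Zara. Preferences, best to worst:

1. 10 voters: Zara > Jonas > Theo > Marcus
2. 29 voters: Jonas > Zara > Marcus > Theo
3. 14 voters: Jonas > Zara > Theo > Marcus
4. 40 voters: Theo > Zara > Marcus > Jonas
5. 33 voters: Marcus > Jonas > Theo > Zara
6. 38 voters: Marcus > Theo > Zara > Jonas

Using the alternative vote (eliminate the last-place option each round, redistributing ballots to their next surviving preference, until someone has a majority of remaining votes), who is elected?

Marcus

Round 1: Theo 40, Jonas 43, Marcus 71, Zara 10. Eliminate Zara.
Round 2: Theo 40, Jonas 53, Marcus 71. Eliminate Theo.
Round 3: Jonas 53, Marcus 111. Marcus has a majority.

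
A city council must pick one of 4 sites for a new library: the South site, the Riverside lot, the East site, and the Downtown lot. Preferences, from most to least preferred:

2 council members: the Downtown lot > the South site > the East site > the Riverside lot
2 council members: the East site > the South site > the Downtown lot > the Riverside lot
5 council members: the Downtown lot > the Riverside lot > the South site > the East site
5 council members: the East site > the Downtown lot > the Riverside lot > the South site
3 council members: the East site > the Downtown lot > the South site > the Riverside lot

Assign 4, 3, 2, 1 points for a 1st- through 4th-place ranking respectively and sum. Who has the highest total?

the South site: 2·3 + 2·3 + 5·2 + 5·1 + 3·2 = 33
the Riverside lot: 2·1 + 2·1 + 5·3 + 5·2 + 3·1 = 32
the East site: 2·2 + 2·4 + 5·1 + 5·4 + 3·4 = 49
the Downtown lot: 2·4 + 2·2 + 5·4 + 5·3 + 3·3 = 56
the Downtown lot has the highest Borda score (56).

the Downtown lot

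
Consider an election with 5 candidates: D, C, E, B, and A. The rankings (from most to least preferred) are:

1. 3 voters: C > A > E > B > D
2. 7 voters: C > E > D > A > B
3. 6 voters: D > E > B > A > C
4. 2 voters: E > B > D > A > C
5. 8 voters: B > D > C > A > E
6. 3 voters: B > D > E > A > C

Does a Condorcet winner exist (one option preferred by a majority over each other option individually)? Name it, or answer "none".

none

Checking pairwise contests:
B beats D 16–13.
D beats C 19–10.
D beats E 17–12.
E beats B 18–11.
D beats A 26–3.
Every option loses at least one head-to-head, so there is no Condorcet winner.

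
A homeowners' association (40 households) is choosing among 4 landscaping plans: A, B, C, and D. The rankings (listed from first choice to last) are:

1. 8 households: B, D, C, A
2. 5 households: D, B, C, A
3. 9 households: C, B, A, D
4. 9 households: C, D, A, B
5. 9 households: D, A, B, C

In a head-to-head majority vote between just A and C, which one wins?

Voters preferring A to C: 9; preferring C to A: 31.
C wins the head-to-head.

C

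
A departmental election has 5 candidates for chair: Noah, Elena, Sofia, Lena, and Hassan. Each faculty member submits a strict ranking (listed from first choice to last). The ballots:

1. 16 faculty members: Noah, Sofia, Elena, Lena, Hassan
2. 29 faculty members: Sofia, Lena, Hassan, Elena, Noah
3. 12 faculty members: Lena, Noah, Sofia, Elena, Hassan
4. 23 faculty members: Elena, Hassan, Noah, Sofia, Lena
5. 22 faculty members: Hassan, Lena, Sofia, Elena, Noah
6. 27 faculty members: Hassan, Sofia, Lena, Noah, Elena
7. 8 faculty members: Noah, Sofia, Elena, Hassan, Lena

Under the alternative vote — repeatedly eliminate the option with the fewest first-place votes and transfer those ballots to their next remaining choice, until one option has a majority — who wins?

Hassan

Round 1: Noah 24, Elena 23, Sofia 29, Lena 12, Hassan 49. Eliminate Lena.
Round 2: Noah 36, Elena 23, Sofia 29, Hassan 49. Eliminate Elena.
Round 3: Noah 36, Sofia 29, Hassan 72. Hassan has a majority.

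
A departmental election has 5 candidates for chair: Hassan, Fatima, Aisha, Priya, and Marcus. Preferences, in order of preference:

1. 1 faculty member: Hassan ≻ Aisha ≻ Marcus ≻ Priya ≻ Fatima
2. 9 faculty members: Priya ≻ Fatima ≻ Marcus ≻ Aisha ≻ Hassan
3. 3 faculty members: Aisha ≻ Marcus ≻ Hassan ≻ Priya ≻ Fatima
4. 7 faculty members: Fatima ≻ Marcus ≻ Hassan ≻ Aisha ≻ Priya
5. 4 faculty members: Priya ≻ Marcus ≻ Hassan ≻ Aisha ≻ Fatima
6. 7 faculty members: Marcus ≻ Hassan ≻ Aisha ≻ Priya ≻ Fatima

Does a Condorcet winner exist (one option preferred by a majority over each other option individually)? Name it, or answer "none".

none

Checking pairwise contests:
Fatima beats Hassan 16–15.
Priya beats Fatima 24–7.
Hassan beats Aisha 19–12.
Hassan beats Priya 18–13.
Fatima beats Marcus 16–15.
Every option loses at least one head-to-head, so there is no Condorcet winner.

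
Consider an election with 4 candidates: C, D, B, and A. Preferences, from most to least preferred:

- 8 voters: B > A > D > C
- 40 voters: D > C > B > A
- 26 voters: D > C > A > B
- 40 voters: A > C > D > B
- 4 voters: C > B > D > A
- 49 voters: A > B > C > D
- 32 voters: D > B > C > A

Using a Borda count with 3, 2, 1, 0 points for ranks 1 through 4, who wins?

D

C: 8·0 + 40·2 + 26·2 + 40·2 + 4·3 + 49·1 + 32·1 = 305
D: 8·1 + 40·3 + 26·3 + 40·1 + 4·1 + 49·0 + 32·3 = 346
B: 8·3 + 40·1 + 26·0 + 40·0 + 4·2 + 49·2 + 32·2 = 234
A: 8·2 + 40·0 + 26·1 + 40·3 + 4·0 + 49·3 + 32·0 = 309
D has the highest Borda score (346).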